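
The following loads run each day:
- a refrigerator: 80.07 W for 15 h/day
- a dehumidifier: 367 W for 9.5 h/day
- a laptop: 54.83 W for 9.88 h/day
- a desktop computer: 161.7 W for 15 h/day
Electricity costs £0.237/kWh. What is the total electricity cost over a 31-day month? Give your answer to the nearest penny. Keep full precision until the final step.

refrigerator: 80.07 W × 15 h × 31 d = 37,233 Wh = 37.23 kWh
dehumidifier: 367 W × 9.5 h × 31 d = 108,082 Wh = 108.1 kWh
laptop: 54.83 W × 9.88 h × 31 d = 16,793 Wh = 16.79 kWh
desktop computer: 161.7 W × 15 h × 31 d = 75,190 Wh = 75.19 kWh
Total energy = 37.23 + 108.1 + 16.79 + 75.19 = 237.3 kWh
Cost = 237.3 kWh × £0.237 = £56.24

£56.24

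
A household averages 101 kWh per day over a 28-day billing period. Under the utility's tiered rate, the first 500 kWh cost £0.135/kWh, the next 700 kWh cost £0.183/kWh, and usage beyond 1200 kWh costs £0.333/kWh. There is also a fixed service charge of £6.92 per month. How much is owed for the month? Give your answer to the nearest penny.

£744.64

Usage = 101 kWh/day × 28 days = 2828 kWh
First 500 kWh × £0.135 = £67.50
Next 700 kWh × £0.183 = £128.10
Remaining 1628 kWh × £0.333 = £542.12
Energy charge = £737.72; + service £6.92 = £744.64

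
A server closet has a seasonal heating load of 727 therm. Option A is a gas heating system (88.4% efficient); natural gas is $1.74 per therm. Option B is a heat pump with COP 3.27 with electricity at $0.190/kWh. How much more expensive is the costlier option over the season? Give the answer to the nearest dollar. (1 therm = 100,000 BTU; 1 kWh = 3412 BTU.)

$193

Heat load = 727 therm × 100,000 = 72,700,000 BTU
Gas: input = 72,700,000 / 0.884 = 82,239,819 BTU = 822.4 therm → 822.4 × $1.74 = $1,430.97
Heat pump: 72,700,000 BTU / 3412 = 21,310 kWh heat; / 3.27 = 6,516 kWh in → × $0.190 = $1,238.03
Difference = |$1,430.97 − $1,238.03| = $192.94 ≈ $193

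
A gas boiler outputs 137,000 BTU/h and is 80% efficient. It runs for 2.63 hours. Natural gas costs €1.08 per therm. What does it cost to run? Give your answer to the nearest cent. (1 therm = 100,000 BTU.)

Heat delivered = 137,000 BTU/h × 2.63 h = 360,310 BTU
Gas input = 360,310 / 0.80 = 450,388 BTU
= 450,388 / 100,000 = 4.504 therm
Cost = 4.504 × €1.08/therm = €4.86

€4.86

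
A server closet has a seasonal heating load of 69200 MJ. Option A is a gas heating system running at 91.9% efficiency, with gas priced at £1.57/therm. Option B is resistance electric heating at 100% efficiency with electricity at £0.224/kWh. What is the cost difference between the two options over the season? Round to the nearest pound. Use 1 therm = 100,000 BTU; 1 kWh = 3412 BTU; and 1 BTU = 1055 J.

Heat load = 69200 MJ = 69,200,000,000 J / 1055 = 65,592,417 BTU
Gas: input = 65,592,417 / 0.919 = 71,373,686 BTU = 713.7 therm → 713.7 × £1.57 = £1,120.57
Electric: 65,592,417 BTU / 3412 = 19,220 kWh → × £0.224 = £4,306.18
Difference = |£1,120.57 − £4,306.18| = £3,185.62 ≈ £3186

£3186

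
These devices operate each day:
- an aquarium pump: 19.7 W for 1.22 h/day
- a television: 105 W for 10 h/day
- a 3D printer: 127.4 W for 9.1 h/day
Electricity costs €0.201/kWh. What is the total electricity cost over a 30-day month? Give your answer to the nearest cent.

€13.47

aquarium pump: 19.7 W × 1.22 h × 30 d = 721 Wh = 0.721 kWh
television: 105 W × 10 h × 30 d = 31,500 Wh = 31.5 kWh
3D printer: 127.4 W × 9.1 h × 30 d = 34,780 Wh = 34.78 kWh
Total energy = 0.721 + 31.5 + 34.78 = 67 kWh
Cost = 67 kWh × €0.201 = €13.47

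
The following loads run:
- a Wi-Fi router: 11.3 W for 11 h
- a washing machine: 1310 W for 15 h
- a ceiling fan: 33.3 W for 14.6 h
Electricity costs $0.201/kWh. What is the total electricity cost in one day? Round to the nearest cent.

$4.07

Wi-Fi router: 11.3 W × 11 h = 124 Wh = 0.1243 kWh
washing machine: 1310 W × 15 h = 19,650 Wh = 19.65 kWh
ceiling fan: 33.3 W × 14.6 h = 486 Wh = 0.4862 kWh
Total energy = 0.1243 + 19.65 + 0.4862 = 20.26 kWh
Cost = 20.26 kWh × $0.201 = $4.07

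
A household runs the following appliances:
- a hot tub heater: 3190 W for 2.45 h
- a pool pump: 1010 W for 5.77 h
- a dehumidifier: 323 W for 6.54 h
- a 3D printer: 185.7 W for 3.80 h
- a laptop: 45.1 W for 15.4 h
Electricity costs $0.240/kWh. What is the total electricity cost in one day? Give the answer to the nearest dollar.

hot tub heater: 3190 W × 2.45 h = 7,816 Wh = 7.816 kWh
pool pump: 1010 W × 5.77 h = 5,828 Wh = 5.828 kWh
dehumidifier: 323 W × 6.54 h = 2,112 Wh = 2.112 kWh
3D printer: 185.7 W × 3.80 h = 706 Wh = 0.7057 kWh
laptop: 45.1 W × 15.4 h = 695 Wh = 0.6945 kWh
Total energy = 7.816 + 5.828 + 2.112 + 0.7057 + 0.6945 = 17.16 kWh
Cost = 17.16 kWh × $0.240 = $4.12 ≈ $4

$4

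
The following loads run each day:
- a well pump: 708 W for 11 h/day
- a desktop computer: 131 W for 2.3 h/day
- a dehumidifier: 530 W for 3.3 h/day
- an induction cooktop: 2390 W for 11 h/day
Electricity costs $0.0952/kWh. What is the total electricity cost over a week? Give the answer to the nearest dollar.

$24

well pump: 708 W × 11 h × 7 d = 54,516 Wh = 54.52 kWh
desktop computer: 131 W × 2.3 h × 7 d = 2,109 Wh = 2.109 kWh
dehumidifier: 530 W × 3.3 h × 7 d = 12,243 Wh = 12.24 kWh
induction cooktop: 2390 W × 11 h × 7 d = 184,030 Wh = 184 kWh
Total energy = 54.52 + 2.109 + 12.24 + 184 = 252.9 kWh
Cost = 252.9 kWh × $0.0952 = $24.08 ≈ $24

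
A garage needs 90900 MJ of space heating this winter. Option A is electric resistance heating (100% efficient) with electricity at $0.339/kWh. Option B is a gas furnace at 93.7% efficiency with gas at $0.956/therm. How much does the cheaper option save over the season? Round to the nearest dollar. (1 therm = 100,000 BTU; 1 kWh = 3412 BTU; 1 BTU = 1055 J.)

$7681

Heat load = 90900 MJ = 90,900,000,000 J / 1055 = 86,161,137 BTU
Gas: input = 86,161,137 / 0.937 = 91,954,256 BTU = 919.5 therm → 919.5 × $0.956 = $879.08
Electric: 86,161,137 BTU / 3412 = 25,250 kWh → × $0.339 = $8,560.56
Difference = |$879.08 − $8,560.56| = $7,681.48 ≈ $7681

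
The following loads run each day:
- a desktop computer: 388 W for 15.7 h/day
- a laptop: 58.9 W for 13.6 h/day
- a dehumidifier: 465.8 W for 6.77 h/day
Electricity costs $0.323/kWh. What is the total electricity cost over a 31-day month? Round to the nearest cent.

$100.59

desktop computer: 388 W × 15.7 h × 31 d = 188,840 Wh = 188.8 kWh
laptop: 58.9 W × 13.6 h × 31 d = 24,832 Wh = 24.83 kWh
dehumidifier: 465.8 W × 6.77 h × 31 d = 97,757 Wh = 97.76 kWh
Total energy = 188.8 + 24.83 + 97.76 = 311.4 kWh
Cost = 311.4 kWh × $0.323 = $100.59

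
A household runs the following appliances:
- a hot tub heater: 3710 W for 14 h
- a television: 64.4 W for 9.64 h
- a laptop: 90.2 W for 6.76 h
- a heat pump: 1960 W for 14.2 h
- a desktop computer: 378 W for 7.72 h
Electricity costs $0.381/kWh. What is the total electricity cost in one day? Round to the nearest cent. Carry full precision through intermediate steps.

$31.97

hot tub heater: 3710 W × 14 h = 51,940 Wh = 51.94 kWh
television: 64.4 W × 9.64 h = 621 Wh = 0.6208 kWh
laptop: 90.2 W × 6.76 h = 610 Wh = 0.6098 kWh
heat pump: 1960 W × 14.2 h = 27,832 Wh = 27.83 kWh
desktop computer: 378 W × 7.72 h = 2,918 Wh = 2.918 kWh
Total energy = 51.94 + 0.6208 + 0.6098 + 27.83 + 2.918 = 83.92 kWh
Cost = 83.92 kWh × $0.381 = $31.97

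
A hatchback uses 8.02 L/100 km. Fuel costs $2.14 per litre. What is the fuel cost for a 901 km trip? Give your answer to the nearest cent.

$154.64

Fuel = 8.02 L/100 km × 901 km / 100 = 72.26 L
Cost = 72.26 L × $2.14/L = $154.64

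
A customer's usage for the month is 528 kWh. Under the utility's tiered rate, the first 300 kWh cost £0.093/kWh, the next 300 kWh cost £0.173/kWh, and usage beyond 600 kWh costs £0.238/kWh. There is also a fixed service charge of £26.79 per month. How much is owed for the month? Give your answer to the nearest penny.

£94.13

First 300 kWh × £0.093 = £27.90
Next 228 kWh × £0.173 = £39.44
Remaining tier: 0 kWh (not reached)
Energy charge = £67.34; + service £26.79 = £94.13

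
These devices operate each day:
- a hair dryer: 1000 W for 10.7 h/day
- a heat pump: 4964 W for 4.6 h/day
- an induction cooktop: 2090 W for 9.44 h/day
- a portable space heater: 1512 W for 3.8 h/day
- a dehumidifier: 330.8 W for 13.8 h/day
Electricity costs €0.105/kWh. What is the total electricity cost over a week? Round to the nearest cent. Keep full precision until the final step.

hair dryer: 1000 W × 10.7 h × 7 d = 74,900 Wh = 74.9 kWh
heat pump: 4964 W × 4.6 h × 7 d = 159,841 Wh = 159.8 kWh
induction cooktop: 2090 W × 9.44 h × 7 d = 138,107 Wh = 138.1 kWh
portable space heater: 1512 W × 3.8 h × 7 d = 40,219 Wh = 40.22 kWh
dehumidifier: 330.8 W × 13.8 h × 7 d = 31,955 Wh = 31.96 kWh
Total energy = 74.9 + 159.8 + 138.1 + 40.22 + 31.96 = 445 kWh
Cost = 445 kWh × €0.105 = €46.73

€46.73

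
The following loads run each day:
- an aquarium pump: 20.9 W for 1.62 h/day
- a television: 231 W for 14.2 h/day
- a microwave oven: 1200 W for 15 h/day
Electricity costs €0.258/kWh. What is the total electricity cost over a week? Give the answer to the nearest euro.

€38

aquarium pump: 20.9 W × 1.62 h × 7 d = 237 Wh = 0.237 kWh
television: 231 W × 14.2 h × 7 d = 22,961 Wh = 22.96 kWh
microwave oven: 1200 W × 15 h × 7 d = 126,000 Wh = 126 kWh
Total energy = 0.237 + 22.96 + 126 = 149.2 kWh
Cost = 149.2 kWh × €0.258 = €38.49 ≈ €38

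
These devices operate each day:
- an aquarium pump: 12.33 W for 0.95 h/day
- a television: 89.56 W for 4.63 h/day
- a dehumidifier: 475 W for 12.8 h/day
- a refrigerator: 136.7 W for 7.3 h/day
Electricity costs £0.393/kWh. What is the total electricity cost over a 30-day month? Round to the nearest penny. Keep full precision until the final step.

aquarium pump: 12.33 W × 0.95 h × 30 d = 351 Wh = 0.3514 kWh
television: 89.56 W × 4.63 h × 30 d = 12,440 Wh = 12.44 kWh
dehumidifier: 475 W × 12.8 h × 30 d = 182,400 Wh = 182.4 kWh
refrigerator: 136.7 W × 7.3 h × 30 d = 29,937 Wh = 29.94 kWh
Total energy = 0.3514 + 12.44 + 182.4 + 29.94 = 225.1 kWh
Cost = 225.1 kWh × £0.393 = £88.48

£88.48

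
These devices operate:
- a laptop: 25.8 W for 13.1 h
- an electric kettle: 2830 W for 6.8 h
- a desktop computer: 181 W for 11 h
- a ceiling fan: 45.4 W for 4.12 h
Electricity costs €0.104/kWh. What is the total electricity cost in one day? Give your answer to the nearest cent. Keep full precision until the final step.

€2.26

laptop: 25.8 W × 13.1 h = 338 Wh = 0.338 kWh
electric kettle: 2830 W × 6.8 h = 19,244 Wh = 19.24 kWh
desktop computer: 181 W × 11 h = 1,991 Wh = 1.991 kWh
ceiling fan: 45.4 W × 4.12 h = 187 Wh = 0.187 kWh
Total energy = 0.338 + 19.24 + 1.991 + 0.187 = 21.76 kWh
Cost = 21.76 kWh × €0.104 = €2.26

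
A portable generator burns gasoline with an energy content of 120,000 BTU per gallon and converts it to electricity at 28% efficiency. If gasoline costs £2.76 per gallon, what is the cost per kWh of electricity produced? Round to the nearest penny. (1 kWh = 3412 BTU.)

£0.28

Electrical output per gallon = 120,000 BTU × 0.28 / 3412 BTU/kWh = 9.848 kWh
Cost per kWh = £2.76 / 9.848 kWh = £0.280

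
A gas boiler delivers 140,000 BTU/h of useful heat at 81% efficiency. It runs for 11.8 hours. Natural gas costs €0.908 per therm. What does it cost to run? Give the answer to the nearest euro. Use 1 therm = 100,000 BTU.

Heat delivered = 140,000 BTU/h × 11.8 h = 1,652,000 BTU
Gas input = 1,652,000 / 0.81 = 2,039,506 BTU
= 2,039,506 / 100,000 = 20.4 therm
Cost = 20.4 × €0.908/therm = €18.52 ≈ €19

€19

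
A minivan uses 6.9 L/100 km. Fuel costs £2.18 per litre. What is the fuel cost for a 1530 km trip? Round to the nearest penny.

Fuel = 6.9 L/100 km × 1530 km / 100 = 105.6 L
Cost = 105.6 L × £2.18/L = £230.14

£230.14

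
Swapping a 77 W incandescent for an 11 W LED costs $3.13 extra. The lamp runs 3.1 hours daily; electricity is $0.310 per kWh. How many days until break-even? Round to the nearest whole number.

49 days

Power saved = 77 − 11 = 66 W
Daily energy saved = 66 W × 3.1 h = 204.6 Wh = 0.2046 kWh
Daily savings = 0.2046 × $0.310 = $0.0634
Payback = $3.13 / $0.0634 per day = 49.35 days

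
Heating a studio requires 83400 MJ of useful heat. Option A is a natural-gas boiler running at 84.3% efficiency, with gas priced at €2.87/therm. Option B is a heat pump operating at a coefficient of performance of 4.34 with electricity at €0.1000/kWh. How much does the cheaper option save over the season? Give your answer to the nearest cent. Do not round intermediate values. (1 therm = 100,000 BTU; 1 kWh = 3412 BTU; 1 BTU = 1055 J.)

Heat load = 83400 MJ = 83,400,000,000 J / 1055 = 79,052,133 BTU
Gas: input = 79,052,133 / 0.843 = 93,774,772 BTU = 937.7 therm → 937.7 × €2.87 = €2,691.34
Heat pump: 79,052,133 BTU / 3412 = 23,170 kWh heat; / 4.34 = 5,338 kWh in → × €0.1000 = €533.84
Difference = |€2,691.34 − €533.84| = €2,157.49

€2157.49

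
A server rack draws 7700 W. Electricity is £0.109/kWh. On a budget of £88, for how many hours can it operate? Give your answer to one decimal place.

104.8 h

Energy budget = £88 / £0.109 per kWh = 807.3 kWh = 807,339 Wh
Runtime = 807,339 Wh / 7700 W = 104.8 h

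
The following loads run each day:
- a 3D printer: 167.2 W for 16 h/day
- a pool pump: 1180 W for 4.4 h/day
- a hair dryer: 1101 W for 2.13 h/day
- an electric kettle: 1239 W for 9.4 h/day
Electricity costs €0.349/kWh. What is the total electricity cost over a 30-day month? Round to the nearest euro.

€229

3D printer: 167.2 W × 16 h × 30 d = 80,256 Wh = 80.26 kWh
pool pump: 1180 W × 4.4 h × 30 d = 155,760 Wh = 155.8 kWh
hair dryer: 1101 W × 2.13 h × 30 d = 70,354 Wh = 70.35 kWh
electric kettle: 1239 W × 9.4 h × 30 d = 349,398 Wh = 349.4 kWh
Total energy = 80.26 + 155.8 + 70.35 + 349.4 = 655.8 kWh
Cost = 655.8 kWh × €0.349 = €228.86 ≈ €229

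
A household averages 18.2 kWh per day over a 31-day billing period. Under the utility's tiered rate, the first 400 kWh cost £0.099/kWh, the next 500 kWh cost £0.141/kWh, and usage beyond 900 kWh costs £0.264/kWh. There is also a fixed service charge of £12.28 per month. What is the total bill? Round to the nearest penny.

£75.03

Usage = 18.2 kWh/day × 31 days = 564.2 kWh
First 400 kWh × £0.099 = £39.60
Next 164.2 kWh × £0.141 = £23.15
Remaining tier: 0 kWh (not reached)
Energy charge = £62.75; + service £12.28 = £75.03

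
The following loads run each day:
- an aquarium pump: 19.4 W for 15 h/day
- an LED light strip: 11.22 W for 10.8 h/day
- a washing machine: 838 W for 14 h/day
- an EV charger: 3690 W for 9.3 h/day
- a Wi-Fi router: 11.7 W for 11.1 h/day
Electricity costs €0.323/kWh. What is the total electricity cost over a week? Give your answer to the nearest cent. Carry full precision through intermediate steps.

€105.34

aquarium pump: 19.4 W × 15 h × 7 d = 2,037 Wh = 2.037 kWh
LED light strip: 11.22 W × 10.8 h × 7 d = 848 Wh = 0.8482 kWh
washing machine: 838 W × 14 h × 7 d = 82,124 Wh = 82.12 kWh
EV charger: 3690 W × 9.3 h × 7 d = 240,219 Wh = 240.2 kWh
Wi-Fi router: 11.7 W × 11.1 h × 7 d = 909 Wh = 0.9091 kWh
Total energy = 2.037 + 0.8482 + 82.12 + 240.2 + 0.9091 = 326.1 kWh
Cost = 326.1 kWh × €0.323 = €105.34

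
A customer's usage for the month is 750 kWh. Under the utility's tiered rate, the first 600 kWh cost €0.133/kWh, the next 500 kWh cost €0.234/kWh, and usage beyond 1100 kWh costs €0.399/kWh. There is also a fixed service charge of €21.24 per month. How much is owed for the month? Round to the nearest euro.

€136

First 600 kWh × €0.133 = €79.80
Next 150 kWh × €0.234 = €35.10
Remaining tier: 0 kWh (not reached)
Energy charge = €114.90; + service €21.24 = €136.14 ≈ €136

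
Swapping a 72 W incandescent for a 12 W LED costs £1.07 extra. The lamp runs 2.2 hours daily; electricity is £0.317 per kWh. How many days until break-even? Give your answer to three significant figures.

25.6 days

Power saved = 72 − 12 = 60 W
Daily energy saved = 60 W × 2.2 h = 132 Wh = 0.132 kWh
Daily savings = 0.132 × £0.317 = £0.0418
Payback = £1.07 / £0.0418 per day = 25.57 days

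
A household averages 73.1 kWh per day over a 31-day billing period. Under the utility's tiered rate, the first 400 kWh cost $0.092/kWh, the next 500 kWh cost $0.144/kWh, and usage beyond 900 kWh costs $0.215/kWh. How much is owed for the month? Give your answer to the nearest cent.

$402.51

Usage = 73.1 kWh/day × 31 days = 2266.1 kWh
First 400 kWh × $0.092 = $36.80
Next 500 kWh × $0.144 = $72.00
Remaining 1366.1 kWh × $0.215 = $293.71
Total = $402.51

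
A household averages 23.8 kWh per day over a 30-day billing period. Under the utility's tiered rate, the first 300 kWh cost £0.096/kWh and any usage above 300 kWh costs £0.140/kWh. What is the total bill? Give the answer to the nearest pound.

£87

Usage = 23.8 kWh/day × 30 days = 714 kWh
First 300 kWh × £0.096 = £28.80
Remaining 414 kWh × £0.140 = £57.96
Total = £86.76 ≈ £87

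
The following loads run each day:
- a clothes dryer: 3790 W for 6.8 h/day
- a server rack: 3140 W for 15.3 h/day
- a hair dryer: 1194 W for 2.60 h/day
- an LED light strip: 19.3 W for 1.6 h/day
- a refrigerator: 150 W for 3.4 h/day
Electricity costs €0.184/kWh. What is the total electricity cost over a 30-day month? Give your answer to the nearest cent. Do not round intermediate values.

€427.58

clothes dryer: 3790 W × 6.8 h × 30 d = 773,160 Wh = 773.2 kWh
server rack: 3140 W × 15.3 h × 30 d = 1,441,260 Wh = 1,441 kWh
hair dryer: 1194 W × 2.60 h × 30 d = 93,132 Wh = 93.13 kWh
LED light strip: 19.3 W × 1.6 h × 30 d = 926 Wh = 0.9264 kWh
refrigerator: 150 W × 3.4 h × 30 d = 15,300 Wh = 15.3 kWh
Total energy = 773.2 + 1,441 + 93.13 + 0.9264 + 15.3 = 2,324 kWh
Cost = 2,324 kWh × €0.184 = €427.58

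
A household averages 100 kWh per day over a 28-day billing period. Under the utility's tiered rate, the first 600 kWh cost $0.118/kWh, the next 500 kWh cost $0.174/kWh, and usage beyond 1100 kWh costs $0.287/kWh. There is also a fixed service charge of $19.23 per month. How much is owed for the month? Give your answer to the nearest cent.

Usage = 100 kWh/day × 28 days = 2800 kWh
First 600 kWh × $0.118 = $70.80
Next 500 kWh × $0.174 = $87.00
Remaining 1700 kWh × $0.287 = $487.90
Energy charge = $645.70; + service $19.23 = $664.93

$664.93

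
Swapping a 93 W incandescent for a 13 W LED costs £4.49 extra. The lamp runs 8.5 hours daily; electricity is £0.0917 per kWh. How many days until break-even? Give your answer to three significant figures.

72 days

Power saved = 93 − 13 = 80 W
Daily energy saved = 80 W × 8.5 h = 680 Wh = 0.68 kWh
Daily savings = 0.68 × £0.0917 = £0.0624
Payback = £4.49 / £0.0624 per day = 72.01 days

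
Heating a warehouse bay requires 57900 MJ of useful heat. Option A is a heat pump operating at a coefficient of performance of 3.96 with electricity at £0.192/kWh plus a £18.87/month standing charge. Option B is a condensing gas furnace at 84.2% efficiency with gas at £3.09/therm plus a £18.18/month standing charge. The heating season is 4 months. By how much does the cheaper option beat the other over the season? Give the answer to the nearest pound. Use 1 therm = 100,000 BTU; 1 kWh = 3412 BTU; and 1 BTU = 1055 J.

£1231

Heat load = 57900 MJ = 57,900,000,000 J / 1055 = 54,881,517 BTU
Gas: input = 54,881,517 / 0.842 = 65,179,948 BTU = 651.8 therm → 651.8 × £3.09 = £2,014.06; + 4 × £18.18 standing = £2,086.78
Heat pump: 54,881,517 BTU / 3412 = 16,080 kWh heat; / 3.96 = 4,062 kWh in → × £0.192 = £779.87; + 4 × £18.87 standing = £855.35
Difference = |£2,086.78 − £855.35| = £1,231.43 ≈ £1231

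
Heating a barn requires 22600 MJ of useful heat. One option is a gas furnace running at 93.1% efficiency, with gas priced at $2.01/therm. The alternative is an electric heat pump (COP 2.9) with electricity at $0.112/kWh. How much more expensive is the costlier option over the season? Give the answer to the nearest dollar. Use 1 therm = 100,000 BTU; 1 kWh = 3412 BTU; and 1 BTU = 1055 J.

Heat load = 22600 MJ = 22,600,000,000 J / 1055 = 21,421,801 BTU
Gas: input = 21,421,801 / 0.931 = 23,009,453 BTU = 230.1 therm → 230.1 × $2.01 = $462.49
Heat pump: 21,421,801 BTU / 3412 = 6,278 kWh heat; / 2.9 = 2,165 kWh in → × $0.112 = $242.48
Difference = |$462.49 − $242.48| = $220.02 ≈ $220

$220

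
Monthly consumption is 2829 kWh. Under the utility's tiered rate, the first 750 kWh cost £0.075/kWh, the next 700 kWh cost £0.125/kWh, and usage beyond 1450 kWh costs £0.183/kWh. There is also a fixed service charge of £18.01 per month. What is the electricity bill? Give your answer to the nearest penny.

£414.12

First 750 kWh × £0.075 = £56.25
Next 700 kWh × £0.125 = £87.50
Remaining 1379 kWh × £0.183 = £252.36
Energy charge = £396.11; + service £18.01 = £414.12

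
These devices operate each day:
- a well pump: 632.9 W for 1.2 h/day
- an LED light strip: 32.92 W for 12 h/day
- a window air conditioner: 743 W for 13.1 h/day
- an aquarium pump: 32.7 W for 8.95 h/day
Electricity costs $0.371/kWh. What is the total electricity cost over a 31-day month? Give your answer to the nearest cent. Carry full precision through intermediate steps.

$128.59

well pump: 632.9 W × 1.2 h × 31 d = 23,544 Wh = 23.54 kWh
LED light strip: 32.92 W × 12 h × 31 d = 12,246 Wh = 12.25 kWh
window air conditioner: 743 W × 13.1 h × 31 d = 301,732 Wh = 301.7 kWh
aquarium pump: 32.7 W × 8.95 h × 31 d = 9,073 Wh = 9.073 kWh
Total energy = 23.54 + 12.25 + 301.7 + 9.073 = 346.6 kWh
Cost = 346.6 kWh × $0.371 = $128.59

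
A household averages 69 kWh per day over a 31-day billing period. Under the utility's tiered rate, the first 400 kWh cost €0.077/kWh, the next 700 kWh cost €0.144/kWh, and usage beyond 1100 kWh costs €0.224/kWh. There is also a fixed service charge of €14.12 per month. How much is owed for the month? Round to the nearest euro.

Usage = 69 kWh/day × 31 days = 2139 kWh
First 400 kWh × €0.077 = €30.80
Next 700 kWh × €0.144 = €100.80
Remaining 1039 kWh × €0.224 = €232.74
Energy charge = €364.34; + service €14.12 = €378.46 ≈ €378

€378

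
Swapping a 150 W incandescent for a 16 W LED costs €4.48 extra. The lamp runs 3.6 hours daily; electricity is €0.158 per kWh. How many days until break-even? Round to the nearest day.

Power saved = 150 − 16 = 134 W
Daily energy saved = 134 W × 3.6 h = 482.4 Wh = 0.4824 kWh
Daily savings = 0.4824 × €0.158 = €0.0762
Payback = €4.48 / €0.0762 per day = 58.78 days

59 days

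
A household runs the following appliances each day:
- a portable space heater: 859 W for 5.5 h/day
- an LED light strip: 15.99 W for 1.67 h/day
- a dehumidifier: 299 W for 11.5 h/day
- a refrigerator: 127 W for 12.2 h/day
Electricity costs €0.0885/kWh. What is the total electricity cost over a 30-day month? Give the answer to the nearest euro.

€26

portable space heater: 859 W × 5.5 h × 30 d = 141,735 Wh = 141.7 kWh
LED light strip: 15.99 W × 1.67 h × 30 d = 801 Wh = 0.8011 kWh
dehumidifier: 299 W × 11.5 h × 30 d = 103,155 Wh = 103.2 kWh
refrigerator: 127 W × 12.2 h × 30 d = 46,482 Wh = 46.48 kWh
Total energy = 141.7 + 0.8011 + 103.2 + 46.48 = 292.2 kWh
Cost = 292.2 kWh × €0.0885 = €25.86 ≈ €26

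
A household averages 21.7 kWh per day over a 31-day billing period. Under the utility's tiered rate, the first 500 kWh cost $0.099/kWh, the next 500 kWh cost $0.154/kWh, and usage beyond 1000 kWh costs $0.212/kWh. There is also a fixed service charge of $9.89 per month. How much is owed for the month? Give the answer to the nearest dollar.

Usage = 21.7 kWh/day × 31 days = 672.7 kWh
First 500 kWh × $0.099 = $49.50
Next 172.7 kWh × $0.154 = $26.60
Remaining tier: 0 kWh (not reached)
Energy charge = $76.10; + service $9.89 = $85.99 ≈ $86

$86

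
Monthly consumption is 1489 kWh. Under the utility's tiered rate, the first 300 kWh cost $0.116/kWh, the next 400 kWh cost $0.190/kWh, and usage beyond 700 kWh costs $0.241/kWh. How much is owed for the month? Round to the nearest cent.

First 300 kWh × $0.116 = $34.80
Next 400 kWh × $0.190 = $76.00
Remaining 789 kWh × $0.241 = $190.15
Total = $300.95

$300.95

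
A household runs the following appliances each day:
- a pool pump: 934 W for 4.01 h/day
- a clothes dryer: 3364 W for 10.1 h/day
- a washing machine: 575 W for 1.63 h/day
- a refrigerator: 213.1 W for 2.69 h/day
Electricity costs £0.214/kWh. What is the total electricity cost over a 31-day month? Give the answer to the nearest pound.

£260

pool pump: 934 W × 4.01 h × 31 d = 116,106 Wh = 116.1 kWh
clothes dryer: 3364 W × 10.1 h × 31 d = 1,053,268 Wh = 1,053 kWh
washing machine: 575 W × 1.63 h × 31 d = 29,055 Wh = 29.05 kWh
refrigerator: 213.1 W × 2.69 h × 31 d = 17,770 Wh = 17.77 kWh
Total energy = 116.1 + 1,053 + 29.05 + 17.77 = 1,216 kWh
Cost = 1,216 kWh × £0.214 = £260.27 ≈ £260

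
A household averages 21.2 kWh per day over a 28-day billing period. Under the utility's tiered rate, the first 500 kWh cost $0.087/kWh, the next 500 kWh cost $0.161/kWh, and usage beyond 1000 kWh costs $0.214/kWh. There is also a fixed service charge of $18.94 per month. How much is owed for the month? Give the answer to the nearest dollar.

$78

Usage = 21.2 kWh/day × 28 days = 593.6 kWh
First 500 kWh × $0.087 = $43.50
Next 93.6 kWh × $0.161 = $15.07
Remaining tier: 0 kWh (not reached)
Energy charge = $58.57; + service $18.94 = $77.51 ≈ $78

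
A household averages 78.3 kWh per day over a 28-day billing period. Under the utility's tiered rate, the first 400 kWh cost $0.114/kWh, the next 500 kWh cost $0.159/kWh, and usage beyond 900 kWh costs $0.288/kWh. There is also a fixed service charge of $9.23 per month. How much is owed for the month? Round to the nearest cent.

Usage = 78.3 kWh/day × 28 days = 2192.4 kWh
First 400 kWh × $0.114 = $45.60
Next 500 kWh × $0.159 = $79.50
Remaining 1292.4 kWh × $0.288 = $372.21
Energy charge = $497.31; + service $9.23 = $506.54

$506.54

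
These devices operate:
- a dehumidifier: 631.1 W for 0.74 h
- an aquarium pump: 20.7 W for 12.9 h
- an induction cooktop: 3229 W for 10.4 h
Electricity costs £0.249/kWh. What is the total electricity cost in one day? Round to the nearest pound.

dehumidifier: 631.1 W × 0.74 h = 467 Wh = 0.467 kWh
aquarium pump: 20.7 W × 12.9 h = 267 Wh = 0.267 kWh
induction cooktop: 3229 W × 10.4 h = 33,582 Wh = 33.58 kWh
Total energy = 0.467 + 0.267 + 33.58 = 34.32 kWh
Cost = 34.32 kWh × £0.249 = £8.54 ≈ £9

£9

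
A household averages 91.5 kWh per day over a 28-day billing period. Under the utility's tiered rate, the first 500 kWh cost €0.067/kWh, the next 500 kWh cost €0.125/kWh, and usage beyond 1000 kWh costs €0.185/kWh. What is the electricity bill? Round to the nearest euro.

€385

Usage = 91.5 kWh/day × 28 days = 2562 kWh
First 500 kWh × €0.067 = €33.50
Next 500 kWh × €0.125 = €62.50
Remaining 1562 kWh × €0.185 = €288.97
Total = €384.97 ≈ €385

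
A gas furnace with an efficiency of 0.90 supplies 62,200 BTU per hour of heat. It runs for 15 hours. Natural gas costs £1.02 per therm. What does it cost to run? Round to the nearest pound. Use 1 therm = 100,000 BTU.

£11

Heat delivered = 62,200 BTU/h × 15 h = 933,000 BTU
Gas input = 933,000 / 0.90 = 1,036,667 BTU
= 1,036,667 / 100,000 = 10.37 therm
Cost = 10.37 × £1.02/therm = £10.57 ≈ £11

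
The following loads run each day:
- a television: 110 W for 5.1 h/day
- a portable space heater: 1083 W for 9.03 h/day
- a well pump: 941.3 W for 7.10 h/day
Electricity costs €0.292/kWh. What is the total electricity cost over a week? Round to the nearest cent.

€34.80

television: 110 W × 5.1 h × 7 d = 3,927 Wh = 3.927 kWh
portable space heater: 1083 W × 9.03 h × 7 d = 68,456 Wh = 68.46 kWh
well pump: 941.3 W × 7.10 h × 7 d = 46,783 Wh = 46.78 kWh
Total energy = 3.927 + 68.46 + 46.78 = 119.2 kWh
Cost = 119.2 kWh × €0.292 = €34.80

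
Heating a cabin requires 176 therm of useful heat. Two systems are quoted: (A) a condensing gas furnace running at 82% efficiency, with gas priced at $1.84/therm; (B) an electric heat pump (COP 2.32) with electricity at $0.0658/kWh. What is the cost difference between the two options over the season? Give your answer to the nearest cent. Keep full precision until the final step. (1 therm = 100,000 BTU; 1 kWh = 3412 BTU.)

Heat load = 176 therm × 100,000 = 17,600,000 BTU
Gas: input = 17,600,000 / 0.820 = 21,463,415 BTU = 214.6 therm → 214.6 × $1.84 = $394.93
Heat pump: 17,600,000 BTU / 3412 = 5,158 kWh heat; / 2.32 = 2,223 kWh in → × $0.0658 = $146.30
Difference = |$394.93 − $146.30| = $248.63

$248.63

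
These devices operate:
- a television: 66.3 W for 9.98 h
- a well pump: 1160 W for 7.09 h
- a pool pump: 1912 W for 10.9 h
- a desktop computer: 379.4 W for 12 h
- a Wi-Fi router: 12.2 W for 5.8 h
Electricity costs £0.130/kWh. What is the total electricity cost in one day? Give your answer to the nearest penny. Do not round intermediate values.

£4.47

television: 66.3 W × 9.98 h = 662 Wh = 0.6617 kWh
well pump: 1160 W × 7.09 h = 8,224 Wh = 8.224 kWh
pool pump: 1912 W × 10.9 h = 20,841 Wh = 20.84 kWh
desktop computer: 379.4 W × 12 h = 4,553 Wh = 4.553 kWh
Wi-Fi router: 12.2 W × 5.8 h = 71 Wh = 0.07076 kWh
Total energy = 0.6617 + 8.224 + 20.84 + 4.553 + 0.07076 = 34.35 kWh
Cost = 34.35 kWh × £0.130 = £4.47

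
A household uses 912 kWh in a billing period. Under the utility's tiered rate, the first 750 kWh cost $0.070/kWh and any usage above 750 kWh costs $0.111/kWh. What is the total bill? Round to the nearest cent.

First 750 kWh × $0.070 = $52.50
Remaining 162 kWh × $0.111 = $17.98
Total = $70.48

$70.48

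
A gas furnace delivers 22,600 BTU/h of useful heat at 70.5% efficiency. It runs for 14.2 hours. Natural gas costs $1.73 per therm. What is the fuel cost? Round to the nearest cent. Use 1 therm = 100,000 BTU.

$7.88

Heat delivered = 22,600 BTU/h × 14.2 h = 320,920 BTU
Gas input = 320,920 / 0.705 = 455,206 BTU
= 455,206 / 100,000 = 4.552 therm
Cost = 4.552 × $1.73/therm = $7.88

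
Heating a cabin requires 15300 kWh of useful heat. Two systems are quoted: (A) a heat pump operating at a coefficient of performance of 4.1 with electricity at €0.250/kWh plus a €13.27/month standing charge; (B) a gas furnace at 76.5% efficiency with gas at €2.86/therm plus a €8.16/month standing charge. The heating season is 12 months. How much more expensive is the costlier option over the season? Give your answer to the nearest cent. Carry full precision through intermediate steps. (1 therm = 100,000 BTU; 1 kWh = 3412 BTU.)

Heat load = 15300 kWh × 3412 = 52,203,600 BTU
Gas: input = 52,203,600 / 0.765 = 68,240,000 BTU = 682.4 therm → 682.4 × €2.86 = €1,951.66; + 12 × €8.16 standing = €2,049.58
Heat pump: 52,203,600 BTU / 3412 = 15,300 kWh heat; / 4.1 = 3,732 kWh in → × €0.250 = €932.93; + 12 × €13.27 standing = €1,092.17
Difference = |€2,049.58 − €1,092.17| = €957.42

€957.42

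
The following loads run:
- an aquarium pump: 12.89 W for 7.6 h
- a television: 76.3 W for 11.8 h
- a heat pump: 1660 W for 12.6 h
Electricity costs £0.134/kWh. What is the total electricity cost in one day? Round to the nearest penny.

aquarium pump: 12.89 W × 7.6 h = 98 Wh = 0.09796 kWh
television: 76.3 W × 11.8 h = 900 Wh = 0.9003 kWh
heat pump: 1660 W × 12.6 h = 20,916 Wh = 20.92 kWh
Total energy = 0.09796 + 0.9003 + 20.92 = 21.91 kWh
Cost = 21.91 kWh × £0.134 = £2.94

£2.94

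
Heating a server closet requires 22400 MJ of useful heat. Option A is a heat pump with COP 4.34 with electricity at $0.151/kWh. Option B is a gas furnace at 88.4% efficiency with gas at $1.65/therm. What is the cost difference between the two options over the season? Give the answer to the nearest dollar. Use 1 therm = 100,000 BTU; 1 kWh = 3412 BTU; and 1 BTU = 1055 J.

Heat load = 22400 MJ = 22,400,000,000 J / 1055 = 21,232,227 BTU
Gas: input = 21,232,227 / 0.884 = 24,018,357 BTU = 240.2 therm → 240.2 × $1.65 = $396.30
Heat pump: 21,232,227 BTU / 3412 = 6,223 kWh heat; / 4.34 = 1,434 kWh in → × $0.151 = $216.51
Difference = |$396.30 − $216.51| = $179.79 ≈ $180

$180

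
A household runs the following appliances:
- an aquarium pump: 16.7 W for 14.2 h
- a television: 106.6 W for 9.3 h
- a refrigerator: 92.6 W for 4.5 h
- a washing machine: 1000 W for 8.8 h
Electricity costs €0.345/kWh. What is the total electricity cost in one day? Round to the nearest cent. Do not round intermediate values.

€3.60

aquarium pump: 16.7 W × 14.2 h = 237 Wh = 0.2371 kWh
television: 106.6 W × 9.3 h = 991 Wh = 0.9914 kWh
refrigerator: 92.6 W × 4.5 h = 417 Wh = 0.4167 kWh
washing machine: 1000 W × 8.8 h = 8,800 Wh = 8.8 kWh
Total energy = 0.2371 + 0.9914 + 0.4167 + 8.8 = 10.45 kWh
Cost = 10.45 kWh × €0.345 = €3.60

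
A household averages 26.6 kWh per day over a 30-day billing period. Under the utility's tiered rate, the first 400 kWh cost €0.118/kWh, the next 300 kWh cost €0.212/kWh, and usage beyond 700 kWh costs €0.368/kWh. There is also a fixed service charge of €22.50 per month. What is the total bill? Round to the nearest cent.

Usage = 26.6 kWh/day × 30 days = 798 kWh
First 400 kWh × €0.118 = €47.20
Next 300 kWh × €0.212 = €63.60
Remaining 98 kWh × €0.368 = €36.06
Energy charge = €146.86; + service €22.50 = €169.36

€169.36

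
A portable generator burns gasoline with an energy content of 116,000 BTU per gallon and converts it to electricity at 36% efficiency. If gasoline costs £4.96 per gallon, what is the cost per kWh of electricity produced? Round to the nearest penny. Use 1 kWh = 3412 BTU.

Electrical output per gallon = 116,000 BTU × 0.36 / 3412 BTU/kWh = 12.24 kWh
Cost per kWh = £4.96 / 12.24 kWh = £0.405

£0.41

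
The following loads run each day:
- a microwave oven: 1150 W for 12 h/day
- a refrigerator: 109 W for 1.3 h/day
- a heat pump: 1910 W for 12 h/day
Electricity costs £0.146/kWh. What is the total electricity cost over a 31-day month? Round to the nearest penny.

£166.84

microwave oven: 1150 W × 12 h × 31 d = 427,800 Wh = 427.8 kWh
refrigerator: 109 W × 1.3 h × 31 d = 4,393 Wh = 4.393 kWh
heat pump: 1910 W × 12 h × 31 d = 710,520 Wh = 710.5 kWh
Total energy = 427.8 + 4.393 + 710.5 = 1,143 kWh
Cost = 1,143 kWh × £0.146 = £166.84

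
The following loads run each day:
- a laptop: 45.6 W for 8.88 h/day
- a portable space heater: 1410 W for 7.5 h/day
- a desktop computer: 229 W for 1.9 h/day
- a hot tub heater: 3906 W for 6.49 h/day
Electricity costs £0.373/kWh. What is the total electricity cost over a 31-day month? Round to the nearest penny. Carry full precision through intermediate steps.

£425.11

laptop: 45.6 W × 8.88 h × 31 d = 12,553 Wh = 12.55 kWh
portable space heater: 1410 W × 7.5 h × 31 d = 327,825 Wh = 327.8 kWh
desktop computer: 229 W × 1.9 h × 31 d = 13,488 Wh = 13.49 kWh
hot tub heater: 3906 W × 6.49 h × 31 d = 785,848 Wh = 785.8 kWh
Total energy = 12.55 + 327.8 + 13.49 + 785.8 = 1,140 kWh
Cost = 1,140 kWh × £0.373 = £425.11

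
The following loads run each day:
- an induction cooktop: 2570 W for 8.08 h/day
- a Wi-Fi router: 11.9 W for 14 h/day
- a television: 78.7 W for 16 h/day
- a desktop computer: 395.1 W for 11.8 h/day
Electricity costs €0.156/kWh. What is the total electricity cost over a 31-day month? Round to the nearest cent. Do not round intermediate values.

€129.86

induction cooktop: 2570 W × 8.08 h × 31 d = 643,734 Wh = 643.7 kWh
Wi-Fi router: 11.9 W × 14 h × 31 d = 5,165 Wh = 5.165 kWh
television: 78.7 W × 16 h × 31 d = 39,035 Wh = 39.04 kWh
desktop computer: 395.1 W × 11.8 h × 31 d = 144,528 Wh = 144.5 kWh
Total energy = 643.7 + 5.165 + 39.04 + 144.5 = 832.5 kWh
Cost = 832.5 kWh × €0.156 = €129.86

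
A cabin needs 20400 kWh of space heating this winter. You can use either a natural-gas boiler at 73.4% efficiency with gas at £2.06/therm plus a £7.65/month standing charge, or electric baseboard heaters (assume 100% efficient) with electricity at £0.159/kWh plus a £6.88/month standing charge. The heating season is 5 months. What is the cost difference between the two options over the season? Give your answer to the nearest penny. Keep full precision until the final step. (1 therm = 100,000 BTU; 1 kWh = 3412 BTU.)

£1286.26

Heat load = 20400 kWh × 3412 = 69,604,800 BTU
Gas: input = 69,604,800 / 0.734 = 94,829,428 BTU = 948.3 therm → 948.3 × £2.06 = £1,953.49; + 5 × £7.65 standing = £1,991.74
Electric: 69,604,800 BTU / 3412 = 20,400 kWh → × £0.159 = £3,243.60; + 5 × £6.88 standing = £3,278.00
Difference = |£1,991.74 − £3,278.00| = £1,286.26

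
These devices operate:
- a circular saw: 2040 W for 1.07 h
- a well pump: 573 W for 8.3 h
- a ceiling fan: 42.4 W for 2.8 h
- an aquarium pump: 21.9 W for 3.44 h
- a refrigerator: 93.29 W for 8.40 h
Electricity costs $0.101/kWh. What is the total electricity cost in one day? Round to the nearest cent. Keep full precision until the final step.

$0.80

circular saw: 2040 W × 1.07 h = 2,183 Wh = 2.183 kWh
well pump: 573 W × 8.3 h = 4,756 Wh = 4.756 kWh
ceiling fan: 42.4 W × 2.8 h = 119 Wh = 0.1187 kWh
aquarium pump: 21.9 W × 3.44 h = 75 Wh = 0.07534 kWh
refrigerator: 93.29 W × 8.40 h = 784 Wh = 0.7836 kWh
Total energy = 2.183 + 4.756 + 0.1187 + 0.07534 + 0.7836 = 7.916 kWh
Cost = 7.916 kWh × $0.101 = $0.80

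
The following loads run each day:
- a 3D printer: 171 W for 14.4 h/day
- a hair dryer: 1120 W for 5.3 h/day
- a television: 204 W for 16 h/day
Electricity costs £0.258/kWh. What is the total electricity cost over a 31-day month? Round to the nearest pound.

3D printer: 171 W × 14.4 h × 31 d = 76,334 Wh = 76.33 kWh
hair dryer: 1120 W × 5.3 h × 31 d = 184,016 Wh = 184 kWh
television: 204 W × 16 h × 31 d = 101,184 Wh = 101.2 kWh
Total energy = 76.33 + 184 + 101.2 = 361.5 kWh
Cost = 361.5 kWh × £0.258 = £93.28 ≈ £93

£93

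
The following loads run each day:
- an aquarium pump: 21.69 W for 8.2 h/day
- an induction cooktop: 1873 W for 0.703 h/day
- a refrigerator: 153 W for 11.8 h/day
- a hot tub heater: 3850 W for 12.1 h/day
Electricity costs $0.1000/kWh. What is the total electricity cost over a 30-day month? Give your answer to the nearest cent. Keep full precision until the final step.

aquarium pump: 21.69 W × 8.2 h × 30 d = 5,336 Wh = 5.336 kWh
induction cooktop: 1873 W × 0.703 h × 30 d = 39,502 Wh = 39.5 kWh
refrigerator: 153 W × 11.8 h × 30 d = 54,162 Wh = 54.16 kWh
hot tub heater: 3850 W × 12.1 h × 30 d = 1,397,550 Wh = 1,398 kWh
Total energy = 5.336 + 39.5 + 54.16 + 1,398 = 1,497 kWh
Cost = 1,497 kWh × $0.1000 = $149.65

$149.65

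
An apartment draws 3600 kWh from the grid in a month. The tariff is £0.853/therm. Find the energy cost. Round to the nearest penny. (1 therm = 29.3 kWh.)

£104.81

3600 kWh × (0.03413 therm/kWh) = 122.9 therm
Cost = 122.9 therm × £0.853/therm = £104.81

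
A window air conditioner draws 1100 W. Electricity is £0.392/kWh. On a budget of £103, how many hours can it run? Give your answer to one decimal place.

238.9 h

Energy budget = £103 / £0.392 per kWh = 262.8 kWh = 262,755 Wh
Runtime = 262,755 Wh / 1100 W = 238.9 h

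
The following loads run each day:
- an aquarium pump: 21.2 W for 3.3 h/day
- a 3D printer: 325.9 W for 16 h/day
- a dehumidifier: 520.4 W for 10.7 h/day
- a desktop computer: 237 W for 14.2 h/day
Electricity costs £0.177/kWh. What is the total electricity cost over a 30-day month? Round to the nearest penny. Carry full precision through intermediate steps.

£75.50

aquarium pump: 21.2 W × 3.3 h × 30 d = 2,099 Wh = 2.099 kWh
3D printer: 325.9 W × 16 h × 30 d = 156,432 Wh = 156.4 kWh
dehumidifier: 520.4 W × 10.7 h × 30 d = 167,048 Wh = 167 kWh
desktop computer: 237 W × 14.2 h × 30 d = 100,962 Wh = 101 kWh
Total energy = 2.099 + 156.4 + 167 + 101 = 426.5 kWh
Cost = 426.5 kWh × £0.177 = £75.50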